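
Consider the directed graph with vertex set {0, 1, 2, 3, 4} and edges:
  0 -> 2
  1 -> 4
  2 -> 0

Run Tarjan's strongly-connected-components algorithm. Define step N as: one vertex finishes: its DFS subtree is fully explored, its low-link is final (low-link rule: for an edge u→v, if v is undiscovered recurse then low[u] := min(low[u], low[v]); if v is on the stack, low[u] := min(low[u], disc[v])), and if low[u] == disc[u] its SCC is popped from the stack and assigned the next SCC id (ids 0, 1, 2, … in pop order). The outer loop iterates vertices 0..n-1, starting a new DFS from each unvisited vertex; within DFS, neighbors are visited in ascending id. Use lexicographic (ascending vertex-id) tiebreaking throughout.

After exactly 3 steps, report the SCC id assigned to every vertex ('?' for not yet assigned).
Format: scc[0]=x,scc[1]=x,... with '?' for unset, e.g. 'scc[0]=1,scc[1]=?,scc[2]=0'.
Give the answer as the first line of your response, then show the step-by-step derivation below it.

scc[0]=0,scc[1]=?,scc[2]=0,scc[3]=?,scc[4]=1

step 1: low=(low[0]=0,low[1]=?,low[2]=0,low[3]=?,low[4]=?); scc=(scc[0]=?,scc[1]=?,scc[2]=?,scc[3]=?,scc[4]=?)
step 2: low=(low[0]=0,low[1]=?,low[2]=0,low[3]=?,low[4]=?); scc=(scc[0]=0,scc[1]=?,scc[2]=0,scc[3]=?,scc[4]=?)
step 3: low=(low[0]=0,low[1]=2,low[2]=0,low[3]=?,low[4]=3); scc=(scc[0]=0,scc[1]=?,scc[2]=0,scc[3]=?,scc[4]=1)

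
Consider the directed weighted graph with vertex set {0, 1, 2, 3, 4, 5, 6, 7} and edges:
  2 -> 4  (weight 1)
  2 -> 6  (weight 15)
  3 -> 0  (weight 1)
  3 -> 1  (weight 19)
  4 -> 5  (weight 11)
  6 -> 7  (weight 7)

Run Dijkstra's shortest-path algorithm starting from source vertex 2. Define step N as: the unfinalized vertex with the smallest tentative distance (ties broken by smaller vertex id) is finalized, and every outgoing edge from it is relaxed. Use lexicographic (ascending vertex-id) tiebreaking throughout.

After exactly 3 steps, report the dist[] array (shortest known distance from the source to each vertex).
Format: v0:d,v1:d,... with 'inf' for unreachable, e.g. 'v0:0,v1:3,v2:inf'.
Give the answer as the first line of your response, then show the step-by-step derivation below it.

v0:inf,v1:inf,v2:0,v3:inf,v4:1,v5:12,v6:15,v7:inf

step 1: dist = v0:inf,v1:inf,v2:0,v3:inf,v4:1,v5:inf,v6:15,v7:inf
step 2: dist = v0:inf,v1:inf,v2:0,v3:inf,v4:1,v5:12,v6:15,v7:inf
step 3: dist = v0:inf,v1:inf,v2:0,v3:inf,v4:1,v5:12,v6:15,v7:inf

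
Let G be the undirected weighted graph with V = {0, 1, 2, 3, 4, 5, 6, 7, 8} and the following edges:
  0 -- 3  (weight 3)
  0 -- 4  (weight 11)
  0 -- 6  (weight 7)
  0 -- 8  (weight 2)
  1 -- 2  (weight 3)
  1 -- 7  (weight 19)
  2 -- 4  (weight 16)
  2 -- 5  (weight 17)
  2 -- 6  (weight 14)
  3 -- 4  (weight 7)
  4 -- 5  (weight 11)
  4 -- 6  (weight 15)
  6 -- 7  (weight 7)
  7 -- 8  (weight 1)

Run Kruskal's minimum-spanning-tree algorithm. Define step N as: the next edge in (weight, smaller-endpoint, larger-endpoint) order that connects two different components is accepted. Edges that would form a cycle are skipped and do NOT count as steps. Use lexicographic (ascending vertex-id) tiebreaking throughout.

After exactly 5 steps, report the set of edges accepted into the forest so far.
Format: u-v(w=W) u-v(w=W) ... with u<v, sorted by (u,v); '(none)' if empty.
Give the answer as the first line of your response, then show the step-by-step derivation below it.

0-3(w=3) 0-6(w=7) 0-8(w=2) 1-2(w=3) 7-8(w=1)

step 1: add edge 7-8 (w=1); MST = {7-8(w=1)}
step 2: add edge 0-8 (w=2); MST = {0-8(w=2) 7-8(w=1)}
step 3: add edge 0-3 (w=3); MST = {0-3(w=3) 0-8(w=2) 7-8(w=1)}
step 4: add edge 1-2 (w=3); MST = {0-3(w=3) 0-8(w=2) 1-2(w=3) 7-8(w=1)}
step 5: add edge 0-6 (w=7); MST = {0-3(w=3) 0-6(w=7) 0-8(w=2) 1-2(w=3) 7-8(w=1)}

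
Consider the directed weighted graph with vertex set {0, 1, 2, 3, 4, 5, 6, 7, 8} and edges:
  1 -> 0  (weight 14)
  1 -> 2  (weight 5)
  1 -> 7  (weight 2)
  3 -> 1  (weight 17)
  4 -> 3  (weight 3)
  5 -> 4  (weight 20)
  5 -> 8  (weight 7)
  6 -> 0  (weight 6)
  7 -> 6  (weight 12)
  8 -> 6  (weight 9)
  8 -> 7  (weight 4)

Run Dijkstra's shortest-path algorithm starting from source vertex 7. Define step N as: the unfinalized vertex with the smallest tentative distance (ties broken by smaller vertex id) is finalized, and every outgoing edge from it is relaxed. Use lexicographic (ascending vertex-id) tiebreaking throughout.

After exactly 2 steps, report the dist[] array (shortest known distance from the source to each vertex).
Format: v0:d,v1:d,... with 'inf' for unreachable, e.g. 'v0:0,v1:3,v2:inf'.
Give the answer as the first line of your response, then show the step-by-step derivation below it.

v0:18,v1:inf,v2:inf,v3:inf,v4:inf,v5:inf,v6:12,v7:0,v8:inf

step 1: dist = v0:inf,v1:inf,v2:inf,v3:inf,v4:inf,v5:inf,v6:12,v7:0,v8:inf
step 2: dist = v0:18,v1:inf,v2:inf,v3:inf,v4:inf,v5:inf,v6:12,v7:0,v8:inf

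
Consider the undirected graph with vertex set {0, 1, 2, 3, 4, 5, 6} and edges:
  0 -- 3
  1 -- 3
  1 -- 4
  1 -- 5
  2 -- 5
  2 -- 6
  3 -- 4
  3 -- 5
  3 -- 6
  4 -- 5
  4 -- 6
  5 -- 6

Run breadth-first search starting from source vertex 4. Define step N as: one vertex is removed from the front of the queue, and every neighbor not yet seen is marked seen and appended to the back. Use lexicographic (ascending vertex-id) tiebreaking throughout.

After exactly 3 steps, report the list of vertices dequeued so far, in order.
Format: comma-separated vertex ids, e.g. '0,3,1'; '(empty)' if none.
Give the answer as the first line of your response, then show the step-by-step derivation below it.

4,1,3

step 1: dequeue 4; queue=[1,3,5,6]; order=4
step 2: dequeue 1; queue=[3,5,6]; order=4,1
step 3: dequeue 3; queue=[5,6,0]; order=4,1,3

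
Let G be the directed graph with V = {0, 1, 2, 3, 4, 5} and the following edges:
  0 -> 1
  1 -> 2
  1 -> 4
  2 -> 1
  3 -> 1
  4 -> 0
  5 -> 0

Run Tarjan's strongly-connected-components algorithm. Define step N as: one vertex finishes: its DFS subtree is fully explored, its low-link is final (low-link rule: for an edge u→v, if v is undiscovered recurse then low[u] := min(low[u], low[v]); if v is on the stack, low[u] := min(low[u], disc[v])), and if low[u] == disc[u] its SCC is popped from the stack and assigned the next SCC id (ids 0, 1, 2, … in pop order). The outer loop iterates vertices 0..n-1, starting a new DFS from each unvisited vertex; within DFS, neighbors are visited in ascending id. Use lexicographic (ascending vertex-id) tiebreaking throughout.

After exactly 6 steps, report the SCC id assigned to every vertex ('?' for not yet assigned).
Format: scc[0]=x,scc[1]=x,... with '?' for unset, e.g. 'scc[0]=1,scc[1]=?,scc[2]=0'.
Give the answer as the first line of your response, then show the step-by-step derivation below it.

scc[0]=0,scc[1]=0,scc[2]=0,scc[3]=1,scc[4]=0,scc[5]=2

step 1: low=(low[0]=0,low[1]=1,low[2]=1,low[3]=?,low[4]=?,low[5]=?); scc=(scc[0]=?,scc[1]=?,scc[2]=?,scc[3]=?,scc[4]=?,scc[5]=?)
step 2: low=(low[0]=0,low[1]=1,low[2]=1,low[3]=?,low[4]=0,low[5]=?); scc=(scc[0]=?,scc[1]=?,scc[2]=?,scc[3]=?,scc[4]=?,scc[5]=?)
step 3: low=(low[0]=0,low[1]=0,low[2]=1,low[3]=?,low[4]=0,low[5]=?); scc=(scc[0]=?,scc[1]=?,scc[2]=?,scc[3]=?,scc[4]=?,scc[5]=?)
step 4: low=(low[0]=0,low[1]=0,low[2]=1,low[3]=?,low[4]=0,low[5]=?); scc=(scc[0]=0,scc[1]=0,scc[2]=0,scc[3]=?,scc[4]=0,scc[5]=?)
step 5: low=(low[0]=0,low[1]=0,low[2]=1,low[3]=4,low[4]=0,low[5]=?); scc=(scc[0]=0,scc[1]=0,scc[2]=0,scc[3]=1,scc[4]=0,scc[5]=?)
step 6: low=(low[0]=0,low[1]=0,low[2]=1,low[3]=4,low[4]=0,low[5]=5); scc=(scc[0]=0,scc[1]=0,scc[2]=0,scc[3]=1,scc[4]=0,scc[5]=2)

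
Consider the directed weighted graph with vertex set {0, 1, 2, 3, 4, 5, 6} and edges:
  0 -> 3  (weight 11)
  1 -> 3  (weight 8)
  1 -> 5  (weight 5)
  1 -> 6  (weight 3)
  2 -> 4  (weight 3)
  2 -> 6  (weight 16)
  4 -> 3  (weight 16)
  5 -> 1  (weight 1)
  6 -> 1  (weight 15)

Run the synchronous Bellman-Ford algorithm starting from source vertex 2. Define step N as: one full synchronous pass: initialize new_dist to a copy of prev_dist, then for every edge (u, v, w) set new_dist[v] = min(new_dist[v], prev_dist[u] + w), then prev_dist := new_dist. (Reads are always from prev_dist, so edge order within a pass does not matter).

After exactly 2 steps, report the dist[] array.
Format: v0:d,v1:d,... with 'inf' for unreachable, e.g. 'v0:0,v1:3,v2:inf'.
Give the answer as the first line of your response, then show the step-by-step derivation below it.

v0:inf,v1:31,v2:0,v3:19,v4:3,v5:inf,v6:16

step 1: dist = v0:inf,v1:inf,v2:0,v3:inf,v4:3,v5:inf,v6:16
step 2: dist = v0:inf,v1:31,v2:0,v3:19,v4:3,v5:inf,v6:16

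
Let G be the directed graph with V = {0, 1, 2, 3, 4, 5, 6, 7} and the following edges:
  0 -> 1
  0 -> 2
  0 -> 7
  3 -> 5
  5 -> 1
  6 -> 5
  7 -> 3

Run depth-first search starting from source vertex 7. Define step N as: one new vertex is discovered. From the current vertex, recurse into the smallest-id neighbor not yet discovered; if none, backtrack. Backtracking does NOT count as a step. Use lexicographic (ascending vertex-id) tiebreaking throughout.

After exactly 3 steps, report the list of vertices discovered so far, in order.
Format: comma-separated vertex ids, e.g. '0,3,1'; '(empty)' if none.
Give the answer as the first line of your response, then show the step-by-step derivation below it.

7,3,5

step 1: discover 7; path=7; order=7
step 2: discover 3; path=7>3; order=7,3
step 3: discover 5; path=7>3>5; order=7,3,5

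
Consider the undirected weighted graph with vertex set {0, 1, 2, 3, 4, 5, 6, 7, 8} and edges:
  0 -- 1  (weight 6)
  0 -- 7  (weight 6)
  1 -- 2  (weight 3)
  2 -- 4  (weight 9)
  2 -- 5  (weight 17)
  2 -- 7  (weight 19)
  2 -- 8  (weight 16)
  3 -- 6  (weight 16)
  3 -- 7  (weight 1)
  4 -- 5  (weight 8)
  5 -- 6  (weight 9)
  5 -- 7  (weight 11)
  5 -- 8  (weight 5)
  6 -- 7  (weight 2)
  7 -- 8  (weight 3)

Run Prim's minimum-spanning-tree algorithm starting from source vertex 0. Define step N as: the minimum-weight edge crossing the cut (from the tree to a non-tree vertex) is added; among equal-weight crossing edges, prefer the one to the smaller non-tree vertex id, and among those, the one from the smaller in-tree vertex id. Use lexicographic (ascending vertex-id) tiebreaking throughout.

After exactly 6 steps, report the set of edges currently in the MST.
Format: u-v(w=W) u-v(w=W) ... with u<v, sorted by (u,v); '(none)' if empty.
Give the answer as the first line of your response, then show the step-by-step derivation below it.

0-1(w=6) 0-7(w=6) 1-2(w=3) 3-7(w=1) 6-7(w=2) 7-8(w=3)

step 1: add edge 0-1 (w=6); MST = {0-1(w=6)}
step 2: add edge 1-2 (w=3); MST = {0-1(w=6) 1-2(w=3)}
step 3: add edge 0-7 (w=6); MST = {0-1(w=6) 0-7(w=6) 1-2(w=3)}
step 4: add edge 3-7 (w=1); MST = {0-1(w=6) 0-7(w=6) 1-2(w=3) 3-7(w=1)}
step 5: add edge 6-7 (w=2); MST = {0-1(w=6) 0-7(w=6) 1-2(w=3) 3-7(w=1) 6-7(w=2)}
step 6: add edge 7-8 (w=3); MST = {0-1(w=6) 0-7(w=6) 1-2(w=3) 3-7(w=1) 6-7(w=2) 7-8(w=3)}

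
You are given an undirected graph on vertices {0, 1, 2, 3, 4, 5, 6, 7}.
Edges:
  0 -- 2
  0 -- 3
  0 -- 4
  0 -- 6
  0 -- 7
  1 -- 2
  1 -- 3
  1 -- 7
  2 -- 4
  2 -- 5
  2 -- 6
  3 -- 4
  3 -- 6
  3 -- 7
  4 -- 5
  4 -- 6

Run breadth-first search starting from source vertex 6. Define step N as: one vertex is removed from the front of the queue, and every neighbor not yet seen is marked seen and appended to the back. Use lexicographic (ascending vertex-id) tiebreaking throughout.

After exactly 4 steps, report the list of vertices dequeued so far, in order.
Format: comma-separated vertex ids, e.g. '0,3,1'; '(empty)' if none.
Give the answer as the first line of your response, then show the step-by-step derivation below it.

6,0,2,3

step 1: dequeue 6; queue=[0,2,3,4]; order=6
step 2: dequeue 0; queue=[2,3,4,7]; order=6,0
step 3: dequeue 2; queue=[3,4,7,1,5]; order=6,0,2
step 4: dequeue 3; queue=[4,7,1,5]; order=6,0,2,3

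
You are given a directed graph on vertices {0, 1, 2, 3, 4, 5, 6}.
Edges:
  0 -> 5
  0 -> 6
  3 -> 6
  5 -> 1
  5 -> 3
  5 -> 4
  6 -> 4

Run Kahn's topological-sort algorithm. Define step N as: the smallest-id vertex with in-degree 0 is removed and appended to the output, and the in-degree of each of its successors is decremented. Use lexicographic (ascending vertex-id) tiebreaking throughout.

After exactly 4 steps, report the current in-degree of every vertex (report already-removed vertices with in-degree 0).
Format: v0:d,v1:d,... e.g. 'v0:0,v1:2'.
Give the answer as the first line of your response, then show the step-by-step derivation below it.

v0:0,v1:0,v2:0,v3:0,v4:1,v5:0,v6:1

step 1: output 0; order=[0]; indeg=(0,1,0,1,2,0,1)
step 2: output 2; order=[0,2]; indeg=(0,1,0,1,2,0,1)
step 3: output 5; order=[0,2,5]; indeg=(0,0,0,0,1,0,1)
step 4: output 1; order=[0,2,5,1]; indeg=(0,0,0,0,1,0,1)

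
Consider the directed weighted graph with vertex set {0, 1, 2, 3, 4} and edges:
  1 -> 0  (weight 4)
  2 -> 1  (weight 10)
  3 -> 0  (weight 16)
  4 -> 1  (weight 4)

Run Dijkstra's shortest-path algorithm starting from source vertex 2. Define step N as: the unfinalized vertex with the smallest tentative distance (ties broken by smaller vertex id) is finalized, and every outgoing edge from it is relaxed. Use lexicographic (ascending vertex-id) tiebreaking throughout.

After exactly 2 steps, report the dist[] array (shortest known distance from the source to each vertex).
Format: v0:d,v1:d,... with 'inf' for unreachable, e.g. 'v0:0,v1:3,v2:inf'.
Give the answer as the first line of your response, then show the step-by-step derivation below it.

v0:14,v1:10,v2:0,v3:inf,v4:inf

step 1: dist = v0:inf,v1:10,v2:0,v3:inf,v4:inf
step 2: dist = v0:14,v1:10,v2:0,v3:inf,v4:inf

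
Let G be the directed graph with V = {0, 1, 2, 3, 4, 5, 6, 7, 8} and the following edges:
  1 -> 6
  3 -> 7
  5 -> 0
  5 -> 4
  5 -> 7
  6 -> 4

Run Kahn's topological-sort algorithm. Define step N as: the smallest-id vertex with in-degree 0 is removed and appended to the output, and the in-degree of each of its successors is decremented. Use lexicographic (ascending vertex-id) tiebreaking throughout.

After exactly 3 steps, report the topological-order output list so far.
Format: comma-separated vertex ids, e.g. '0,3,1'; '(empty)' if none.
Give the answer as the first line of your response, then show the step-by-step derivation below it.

1,2,3

step 1: output 1; order=[1]; indeg=(1,0,0,0,2,0,0,2,0)
step 2: output 2; order=[1,2]; indeg=(1,0,0,0,2,0,0,2,0)
step 3: output 3; order=[1,2,3]; indeg=(1,0,0,0,2,0,0,1,0)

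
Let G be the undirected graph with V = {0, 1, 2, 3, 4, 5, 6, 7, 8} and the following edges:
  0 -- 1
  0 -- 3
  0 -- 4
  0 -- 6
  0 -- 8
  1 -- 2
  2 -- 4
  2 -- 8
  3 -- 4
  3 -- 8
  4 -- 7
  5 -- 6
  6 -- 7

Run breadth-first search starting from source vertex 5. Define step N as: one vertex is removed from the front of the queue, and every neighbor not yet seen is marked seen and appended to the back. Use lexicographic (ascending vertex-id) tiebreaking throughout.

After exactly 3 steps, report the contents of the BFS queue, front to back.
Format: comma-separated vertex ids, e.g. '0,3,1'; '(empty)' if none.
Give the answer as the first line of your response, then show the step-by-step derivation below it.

7,1,3,4,8

step 1: dequeue 5; queue=[6]; order=5
step 2: dequeue 6; queue=[0,7]; order=5,6
step 3: dequeue 0; queue=[7,1,3,4,8]; order=5,6,0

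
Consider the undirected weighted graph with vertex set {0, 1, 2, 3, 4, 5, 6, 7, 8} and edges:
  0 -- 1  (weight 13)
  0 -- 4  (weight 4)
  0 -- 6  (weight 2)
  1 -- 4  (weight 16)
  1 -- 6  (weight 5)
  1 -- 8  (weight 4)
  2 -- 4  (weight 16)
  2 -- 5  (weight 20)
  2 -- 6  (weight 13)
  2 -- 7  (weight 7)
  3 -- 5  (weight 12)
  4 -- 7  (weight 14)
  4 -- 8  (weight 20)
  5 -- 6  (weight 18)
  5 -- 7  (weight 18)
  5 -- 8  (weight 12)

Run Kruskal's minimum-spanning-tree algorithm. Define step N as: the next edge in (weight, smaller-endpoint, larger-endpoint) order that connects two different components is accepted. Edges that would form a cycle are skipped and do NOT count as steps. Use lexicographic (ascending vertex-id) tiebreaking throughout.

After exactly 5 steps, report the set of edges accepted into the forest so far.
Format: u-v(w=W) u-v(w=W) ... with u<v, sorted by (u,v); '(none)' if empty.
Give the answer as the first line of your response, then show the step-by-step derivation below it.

0-4(w=4) 0-6(w=2) 1-6(w=5) 1-8(w=4) 2-7(w=7)

step 1: add edge 0-6 (w=2); MST = {0-6(w=2)}
step 2: add edge 0-4 (w=4); MST = {0-4(w=4) 0-6(w=2)}
step 3: add edge 1-8 (w=4); MST = {0-4(w=4) 0-6(w=2) 1-8(w=4)}
step 4: add edge 1-6 (w=5); MST = {0-4(w=4) 0-6(w=2) 1-6(w=5) 1-8(w=4)}
step 5: add edge 2-7 (w=7); MST = {0-4(w=4) 0-6(w=2) 1-6(w=5) 1-8(w=4) 2-7(w=7)}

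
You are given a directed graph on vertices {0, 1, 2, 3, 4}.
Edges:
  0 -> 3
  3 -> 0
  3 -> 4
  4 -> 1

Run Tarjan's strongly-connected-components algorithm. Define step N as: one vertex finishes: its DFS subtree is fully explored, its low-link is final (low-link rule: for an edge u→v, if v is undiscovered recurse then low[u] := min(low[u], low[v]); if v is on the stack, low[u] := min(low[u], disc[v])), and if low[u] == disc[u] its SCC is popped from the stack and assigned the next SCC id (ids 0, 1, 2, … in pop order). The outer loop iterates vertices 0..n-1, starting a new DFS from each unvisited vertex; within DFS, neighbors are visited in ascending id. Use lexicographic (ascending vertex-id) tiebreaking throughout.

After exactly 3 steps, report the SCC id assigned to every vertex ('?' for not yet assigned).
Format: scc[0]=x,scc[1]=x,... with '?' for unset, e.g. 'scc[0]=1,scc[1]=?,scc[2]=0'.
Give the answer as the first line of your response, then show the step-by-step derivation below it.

scc[0]=?,scc[1]=0,scc[2]=?,scc[3]=?,scc[4]=1

step 1: low=(low[0]=0,low[1]=3,low[2]=?,low[3]=0,low[4]=2); scc=(scc[0]=?,scc[1]=0,scc[2]=?,scc[3]=?,scc[4]=?)
step 2: low=(low[0]=0,low[1]=3,low[2]=?,low[3]=0,low[4]=2); scc=(scc[0]=?,scc[1]=0,scc[2]=?,scc[3]=?,scc[4]=1)
step 3: low=(low[0]=0,low[1]=3,low[2]=?,low[3]=0,low[4]=2); scc=(scc[0]=?,scc[1]=0,scc[2]=?,scc[3]=?,scc[4]=1)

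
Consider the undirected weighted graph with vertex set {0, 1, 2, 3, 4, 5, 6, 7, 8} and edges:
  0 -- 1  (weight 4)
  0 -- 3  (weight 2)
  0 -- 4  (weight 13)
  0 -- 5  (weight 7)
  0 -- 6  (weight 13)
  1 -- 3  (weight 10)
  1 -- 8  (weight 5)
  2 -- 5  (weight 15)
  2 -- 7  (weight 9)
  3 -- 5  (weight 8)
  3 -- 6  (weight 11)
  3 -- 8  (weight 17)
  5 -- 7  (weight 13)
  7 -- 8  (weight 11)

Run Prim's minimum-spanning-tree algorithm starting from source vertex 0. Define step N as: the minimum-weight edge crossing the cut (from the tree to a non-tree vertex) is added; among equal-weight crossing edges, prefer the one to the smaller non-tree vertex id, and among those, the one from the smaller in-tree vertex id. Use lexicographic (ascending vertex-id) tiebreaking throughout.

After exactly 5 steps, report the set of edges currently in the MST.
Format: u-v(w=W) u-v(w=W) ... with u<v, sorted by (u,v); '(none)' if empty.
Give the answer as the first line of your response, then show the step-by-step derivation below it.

0-1(w=4) 0-3(w=2) 0-5(w=7) 1-8(w=5) 3-6(w=11)

step 1: add edge 0-3 (w=2); MST = {0-3(w=2)}
step 2: add edge 0-1 (w=4); MST = {0-1(w=4) 0-3(w=2)}
step 3: add edge 1-8 (w=5); MST = {0-1(w=4) 0-3(w=2) 1-8(w=5)}
step 4: add edge 0-5 (w=7); MST = {0-1(w=4) 0-3(w=2) 0-5(w=7) 1-8(w=5)}
step 5: add edge 3-6 (w=11); MST = {0-1(w=4) 0-3(w=2) 0-5(w=7) 1-8(w=5) 3-6(w=11)}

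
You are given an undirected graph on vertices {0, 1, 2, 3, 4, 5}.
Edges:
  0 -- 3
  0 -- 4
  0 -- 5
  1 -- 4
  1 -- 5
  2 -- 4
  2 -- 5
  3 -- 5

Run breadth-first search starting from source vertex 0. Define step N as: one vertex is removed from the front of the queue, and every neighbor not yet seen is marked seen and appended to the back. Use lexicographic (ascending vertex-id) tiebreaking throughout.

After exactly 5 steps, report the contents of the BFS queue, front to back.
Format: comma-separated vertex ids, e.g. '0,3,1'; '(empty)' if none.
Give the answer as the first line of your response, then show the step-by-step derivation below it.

2

step 1: dequeue 0; queue=[3,4,5]; order=0
step 2: dequeue 3; queue=[4,5]; order=0,3
step 3: dequeue 4; queue=[5,1,2]; order=0,3,4
step 4: dequeue 5; queue=[1,2]; order=0,3,4,5
step 5: dequeue 1; queue=[2]; order=0,3,4,5,1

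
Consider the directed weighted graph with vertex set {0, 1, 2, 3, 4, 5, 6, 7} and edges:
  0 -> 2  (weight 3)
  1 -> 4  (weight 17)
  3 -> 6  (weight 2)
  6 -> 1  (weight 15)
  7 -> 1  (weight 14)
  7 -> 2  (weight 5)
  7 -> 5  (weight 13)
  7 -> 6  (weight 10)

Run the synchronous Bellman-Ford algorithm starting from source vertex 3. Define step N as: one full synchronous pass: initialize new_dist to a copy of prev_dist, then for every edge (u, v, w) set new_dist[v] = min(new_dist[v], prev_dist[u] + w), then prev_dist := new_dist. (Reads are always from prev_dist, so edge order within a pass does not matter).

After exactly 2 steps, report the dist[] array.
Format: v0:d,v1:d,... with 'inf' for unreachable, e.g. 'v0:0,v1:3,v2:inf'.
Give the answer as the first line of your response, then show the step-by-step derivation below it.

v0:inf,v1:17,v2:inf,v3:0,v4:inf,v5:inf,v6:2,v7:inf

step 1: dist = v0:inf,v1:inf,v2:inf,v3:0,v4:inf,v5:inf,v6:2,v7:inf
step 2: dist = v0:inf,v1:17,v2:inf,v3:0,v4:inf,v5:inf,v6:2,v7:inf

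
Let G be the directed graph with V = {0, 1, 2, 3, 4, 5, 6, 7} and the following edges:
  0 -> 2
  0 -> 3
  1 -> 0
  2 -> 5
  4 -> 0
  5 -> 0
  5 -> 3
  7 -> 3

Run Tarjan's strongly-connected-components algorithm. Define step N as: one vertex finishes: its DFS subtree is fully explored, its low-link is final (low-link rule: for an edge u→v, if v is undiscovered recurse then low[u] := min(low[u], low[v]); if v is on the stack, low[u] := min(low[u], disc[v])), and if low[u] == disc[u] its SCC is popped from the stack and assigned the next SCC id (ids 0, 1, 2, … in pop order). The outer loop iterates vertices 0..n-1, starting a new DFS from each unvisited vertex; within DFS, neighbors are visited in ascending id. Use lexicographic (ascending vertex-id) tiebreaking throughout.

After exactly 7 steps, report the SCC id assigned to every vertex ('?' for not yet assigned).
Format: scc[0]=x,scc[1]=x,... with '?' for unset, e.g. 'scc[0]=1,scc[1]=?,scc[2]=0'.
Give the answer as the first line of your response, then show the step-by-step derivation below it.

scc[0]=1,scc[1]=2,scc[2]=1,scc[3]=0,scc[4]=3,scc[5]=1,scc[6]=4,scc[7]=?

step 1: low=(low[0]=0,low[1]=?,low[2]=1,low[3]=3,low[4]=?,low[5]=0,low[6]=?,low[7]=?); scc=(scc[0]=?,scc[1]=?,scc[2]=?,scc[3]=0,scc[4]=?,scc[5]=?,scc[6]=?,scc[7]=?)
step 2: low=(low[0]=0,low[1]=?,low[2]=1,low[3]=3,low[4]=?,low[5]=0,low[6]=?,low[7]=?); scc=(scc[0]=?,scc[1]=?,scc[2]=?,scc[3]=0,scc[4]=?,scc[5]=?,scc[6]=?,scc[7]=?)
step 3: low=(low[0]=0,low[1]=?,low[2]=0,low[3]=3,low[4]=?,low[5]=0,low[6]=?,low[7]=?); scc=(scc[0]=?,scc[1]=?,scc[2]=?,scc[3]=0,scc[4]=?,scc[5]=?,scc[6]=?,scc[7]=?)
step 4: low=(low[0]=0,low[1]=?,low[2]=0,low[3]=3,low[4]=?,low[5]=0,low[6]=?,low[7]=?); scc=(scc[0]=1,scc[1]=?,scc[2]=1,scc[3]=0,scc[4]=?,scc[5]=1,scc[6]=?,scc[7]=?)
step 5: low=(low[0]=0,low[1]=4,low[2]=0,low[3]=3,low[4]=?,low[5]=0,low[6]=?,low[7]=?); scc=(scc[0]=1,scc[1]=2,scc[2]=1,scc[3]=0,scc[4]=?,scc[5]=1,scc[6]=?,scc[7]=?)
step 6: low=(low[0]=0,low[1]=4,low[2]=0,low[3]=3,low[4]=5,low[5]=0,low[6]=?,low[7]=?); scc=(scc[0]=1,scc[1]=2,scc[2]=1,scc[3]=0,scc[4]=3,scc[5]=1,scc[6]=?,scc[7]=?)
step 7: low=(low[0]=0,low[1]=4,low[2]=0,low[3]=3,low[4]=5,low[5]=0,low[6]=6,low[7]=?); scc=(scc[0]=1,scc[1]=2,scc[2]=1,scc[3]=0,scc[4]=3,scc[5]=1,scc[6]=4,scc[7]=?)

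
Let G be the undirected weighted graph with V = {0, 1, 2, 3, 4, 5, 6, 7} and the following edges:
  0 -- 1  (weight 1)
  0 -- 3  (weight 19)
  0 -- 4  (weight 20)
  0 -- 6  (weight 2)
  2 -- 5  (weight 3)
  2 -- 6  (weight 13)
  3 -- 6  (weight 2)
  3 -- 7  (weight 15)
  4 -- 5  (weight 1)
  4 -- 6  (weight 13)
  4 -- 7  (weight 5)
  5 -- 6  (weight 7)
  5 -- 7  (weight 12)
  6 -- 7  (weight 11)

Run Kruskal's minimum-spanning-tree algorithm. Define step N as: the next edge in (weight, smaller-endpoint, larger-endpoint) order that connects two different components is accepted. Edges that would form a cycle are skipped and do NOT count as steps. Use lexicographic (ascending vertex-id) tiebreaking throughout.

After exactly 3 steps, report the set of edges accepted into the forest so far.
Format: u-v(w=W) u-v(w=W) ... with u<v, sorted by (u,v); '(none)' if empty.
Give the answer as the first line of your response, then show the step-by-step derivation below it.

0-1(w=1) 0-6(w=2) 4-5(w=1)

step 1: add edge 0-1 (w=1); MST = {0-1(w=1)}
step 2: add edge 4-5 (w=1); MST = {0-1(w=1) 4-5(w=1)}
step 3: add edge 0-6 (w=2); MST = {0-1(w=1) 0-6(w=2) 4-5(w=1)}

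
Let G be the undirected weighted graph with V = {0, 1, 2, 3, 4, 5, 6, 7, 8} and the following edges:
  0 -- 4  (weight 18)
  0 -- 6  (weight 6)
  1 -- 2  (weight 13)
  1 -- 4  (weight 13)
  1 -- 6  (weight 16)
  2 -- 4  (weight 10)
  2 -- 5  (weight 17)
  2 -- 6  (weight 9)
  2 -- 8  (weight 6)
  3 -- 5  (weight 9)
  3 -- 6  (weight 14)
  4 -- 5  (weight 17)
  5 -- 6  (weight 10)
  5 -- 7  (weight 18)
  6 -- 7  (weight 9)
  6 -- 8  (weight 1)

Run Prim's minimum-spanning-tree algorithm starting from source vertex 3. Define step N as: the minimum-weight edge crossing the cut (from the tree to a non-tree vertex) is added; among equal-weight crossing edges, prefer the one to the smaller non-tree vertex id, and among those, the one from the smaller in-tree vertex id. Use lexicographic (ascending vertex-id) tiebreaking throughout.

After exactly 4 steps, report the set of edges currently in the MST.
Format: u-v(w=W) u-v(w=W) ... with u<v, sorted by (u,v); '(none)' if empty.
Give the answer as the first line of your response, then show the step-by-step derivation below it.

0-6(w=6) 3-5(w=9) 5-6(w=10) 6-8(w=1)

step 1: add edge 3-5 (w=9); MST = {3-5(w=9)}
step 2: add edge 5-6 (w=10); MST = {3-5(w=9) 5-6(w=10)}
step 3: add edge 6-8 (w=1); MST = {3-5(w=9) 5-6(w=10) 6-8(w=1)}
step 4: add edge 0-6 (w=6); MST = {0-6(w=6) 3-5(w=9) 5-6(w=10) 6-8(w=1)}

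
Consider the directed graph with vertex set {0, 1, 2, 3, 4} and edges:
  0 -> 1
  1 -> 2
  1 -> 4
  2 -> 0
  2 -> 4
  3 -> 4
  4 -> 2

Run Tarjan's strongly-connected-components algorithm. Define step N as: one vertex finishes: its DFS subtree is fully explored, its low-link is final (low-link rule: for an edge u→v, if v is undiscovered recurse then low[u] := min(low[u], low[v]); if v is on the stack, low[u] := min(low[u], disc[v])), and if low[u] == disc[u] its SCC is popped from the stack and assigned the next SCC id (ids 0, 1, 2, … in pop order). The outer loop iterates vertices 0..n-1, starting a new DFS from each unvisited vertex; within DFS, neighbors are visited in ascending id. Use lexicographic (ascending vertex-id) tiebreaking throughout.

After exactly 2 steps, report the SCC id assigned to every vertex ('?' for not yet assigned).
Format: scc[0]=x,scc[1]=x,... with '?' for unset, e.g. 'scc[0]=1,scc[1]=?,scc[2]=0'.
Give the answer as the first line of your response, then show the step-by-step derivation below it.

scc[0]=?,scc[1]=?,scc[2]=?,scc[3]=?,scc[4]=?

step 1: low=(low[0]=0,low[1]=1,low[2]=0,low[3]=?,low[4]=2); scc=(scc[0]=?,scc[1]=?,scc[2]=?,scc[3]=?,scc[4]=?)
step 2: low=(low[0]=0,low[1]=1,low[2]=0,low[3]=?,low[4]=2); scc=(scc[0]=?,scc[1]=?,scc[2]=?,scc[3]=?,scc[4]=?)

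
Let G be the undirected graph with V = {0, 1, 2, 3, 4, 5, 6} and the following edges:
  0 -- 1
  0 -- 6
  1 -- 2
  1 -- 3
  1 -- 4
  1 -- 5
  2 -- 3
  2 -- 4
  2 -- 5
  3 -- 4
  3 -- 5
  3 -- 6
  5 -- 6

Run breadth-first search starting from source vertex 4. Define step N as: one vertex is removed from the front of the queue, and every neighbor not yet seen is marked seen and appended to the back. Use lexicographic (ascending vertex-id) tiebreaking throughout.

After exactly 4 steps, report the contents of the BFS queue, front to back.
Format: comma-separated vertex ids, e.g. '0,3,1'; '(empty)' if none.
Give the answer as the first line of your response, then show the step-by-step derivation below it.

0,5,6

step 1: dequeue 4; queue=[1,2,3]; order=4
step 2: dequeue 1; queue=[2,3,0,5]; order=4,1
step 3: dequeue 2; queue=[3,0,5]; order=4,1,2
step 4: dequeue 3; queue=[0,5,6]; order=4,1,2,3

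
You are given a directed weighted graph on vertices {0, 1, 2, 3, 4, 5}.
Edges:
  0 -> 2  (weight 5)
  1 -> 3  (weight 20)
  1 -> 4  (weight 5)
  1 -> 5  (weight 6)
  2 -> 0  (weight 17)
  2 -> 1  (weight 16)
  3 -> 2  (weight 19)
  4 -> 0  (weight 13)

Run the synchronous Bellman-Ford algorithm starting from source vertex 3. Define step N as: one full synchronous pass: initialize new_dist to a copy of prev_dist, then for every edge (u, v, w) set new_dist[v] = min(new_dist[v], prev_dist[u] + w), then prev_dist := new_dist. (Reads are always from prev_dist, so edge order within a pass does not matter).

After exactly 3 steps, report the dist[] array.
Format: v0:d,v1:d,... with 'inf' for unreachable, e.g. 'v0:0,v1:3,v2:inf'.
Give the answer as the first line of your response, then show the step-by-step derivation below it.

v0:36,v1:35,v2:19,v3:0,v4:40,v5:41

step 1: dist = v0:inf,v1:inf,v2:19,v3:0,v4:inf,v5:inf
step 2: dist = v0:36,v1:35,v2:19,v3:0,v4:inf,v5:inf
step 3: dist = v0:36,v1:35,v2:19,v3:0,v4:40,v5:41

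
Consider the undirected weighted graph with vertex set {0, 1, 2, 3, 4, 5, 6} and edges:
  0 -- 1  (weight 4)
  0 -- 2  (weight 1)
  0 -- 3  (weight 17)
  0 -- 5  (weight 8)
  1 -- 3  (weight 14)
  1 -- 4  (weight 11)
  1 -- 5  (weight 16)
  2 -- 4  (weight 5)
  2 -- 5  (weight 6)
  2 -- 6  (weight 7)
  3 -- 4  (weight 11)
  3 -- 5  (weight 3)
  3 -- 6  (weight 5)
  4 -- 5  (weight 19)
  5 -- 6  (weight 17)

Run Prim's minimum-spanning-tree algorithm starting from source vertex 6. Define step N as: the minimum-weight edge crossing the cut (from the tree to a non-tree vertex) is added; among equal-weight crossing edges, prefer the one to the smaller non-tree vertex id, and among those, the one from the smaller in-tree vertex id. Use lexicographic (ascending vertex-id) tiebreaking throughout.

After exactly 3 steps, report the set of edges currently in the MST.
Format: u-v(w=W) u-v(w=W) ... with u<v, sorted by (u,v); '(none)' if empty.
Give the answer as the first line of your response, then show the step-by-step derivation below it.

2-5(w=6) 3-5(w=3) 3-6(w=5)

step 1: add edge 3-6 (w=5); MST = {3-6(w=5)}
step 2: add edge 3-5 (w=3); MST = {3-5(w=3) 3-6(w=5)}
step 3: add edge 2-5 (w=6); MST = {2-5(w=6) 3-5(w=3) 3-6(w=5)}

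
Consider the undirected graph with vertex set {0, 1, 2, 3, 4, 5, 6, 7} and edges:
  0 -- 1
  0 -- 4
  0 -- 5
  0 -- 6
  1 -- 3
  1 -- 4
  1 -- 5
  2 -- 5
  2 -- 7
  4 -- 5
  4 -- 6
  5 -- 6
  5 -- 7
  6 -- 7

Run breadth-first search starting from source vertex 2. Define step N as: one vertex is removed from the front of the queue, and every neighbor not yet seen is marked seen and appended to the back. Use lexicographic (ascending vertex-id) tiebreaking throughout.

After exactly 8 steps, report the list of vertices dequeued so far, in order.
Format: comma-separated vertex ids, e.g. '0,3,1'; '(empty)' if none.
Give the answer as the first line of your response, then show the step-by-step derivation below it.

2,5,7,0,1,4,6,3

step 1: dequeue 2; queue=[5,7]; order=2
step 2: dequeue 5; queue=[7,0,1,4,6]; order=2,5
step 3: dequeue 7; queue=[0,1,4,6]; order=2,5,7
step 4: dequeue 0; queue=[1,4,6]; order=2,5,7,0
step 5: dequeue 1; queue=[4,6,3]; order=2,5,7,0,1
step 6: dequeue 4; queue=[6,3]; order=2,5,7,0,1,4
step 7: dequeue 6; queue=[3]; order=2,5,7,0,1,4,6
step 8: dequeue 3; queue=[(empty)]; order=2,5,7,0,1,4,6,3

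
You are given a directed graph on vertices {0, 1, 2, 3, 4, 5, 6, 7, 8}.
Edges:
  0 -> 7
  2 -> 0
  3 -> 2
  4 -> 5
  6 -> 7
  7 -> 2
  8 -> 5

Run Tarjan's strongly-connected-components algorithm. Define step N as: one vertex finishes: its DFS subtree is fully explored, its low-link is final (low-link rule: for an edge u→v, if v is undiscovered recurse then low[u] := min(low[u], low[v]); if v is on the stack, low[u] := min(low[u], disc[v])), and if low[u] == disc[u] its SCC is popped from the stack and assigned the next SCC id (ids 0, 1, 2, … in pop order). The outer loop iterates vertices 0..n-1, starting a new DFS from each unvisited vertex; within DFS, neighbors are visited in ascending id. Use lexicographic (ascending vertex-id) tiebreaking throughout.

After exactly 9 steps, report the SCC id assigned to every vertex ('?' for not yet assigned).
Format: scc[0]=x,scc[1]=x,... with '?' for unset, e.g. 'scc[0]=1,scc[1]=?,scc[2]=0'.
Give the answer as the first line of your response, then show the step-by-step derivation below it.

scc[0]=0,scc[1]=1,scc[2]=0,scc[3]=2,scc[4]=4,scc[5]=3,scc[6]=5,scc[7]=0,scc[8]=6

step 1: low=(low[0]=0,low[1]=?,low[2]=0,low[3]=?,low[4]=?,low[5]=?,low[6]=?,low[7]=1,low[8]=?); scc=(scc[0]=?,scc[1]=?,scc[2]=?,scc[3]=?,scc[4]=?,scc[5]=?,scc[6]=?,scc[7]=?,scc[8]=?)
step 2: low=(low[0]=0,low[1]=?,low[2]=0,low[3]=?,low[4]=?,low[5]=?,low[6]=?,low[7]=0,low[8]=?); scc=(scc[0]=?,scc[1]=?,scc[2]=?,scc[3]=?,scc[4]=?,scc[5]=?,scc[6]=?,scc[7]=?,scc[8]=?)
step 3: low=(low[0]=0,low[1]=?,low[2]=0,low[3]=?,low[4]=?,low[5]=?,low[6]=?,low[7]=0,low[8]=?); scc=(scc[0]=0,scc[1]=?,scc[2]=0,scc[3]=?,scc[4]=?,scc[5]=?,scc[6]=?,scc[7]=0,scc[8]=?)
step 4: low=(low[0]=0,low[1]=3,low[2]=0,low[3]=?,low[4]=?,low[5]=?,low[6]=?,low[7]=0,low[8]=?); scc=(scc[0]=0,scc[1]=1,scc[2]=0,scc[3]=?,scc[4]=?,scc[5]=?,scc[6]=?,scc[7]=0,scc[8]=?)
step 5: low=(low[0]=0,low[1]=3,low[2]=0,low[3]=4,low[4]=?,low[5]=?,low[6]=?,low[7]=0,low[8]=?); scc=(scc[0]=0,scc[1]=1,scc[2]=0,scc[3]=2,scc[4]=?,scc[5]=?,scc[6]=?,scc[7]=0,scc[8]=?)
step 6: low=(low[0]=0,low[1]=3,low[2]=0,low[3]=4,low[4]=5,low[5]=6,low[6]=?,low[7]=0,low[8]=?); scc=(scc[0]=0,scc[1]=1,scc[2]=0,scc[3]=2,scc[4]=?,scc[5]=3,scc[6]=?,scc[7]=0,scc[8]=?)
step 7: low=(low[0]=0,low[1]=3,low[2]=0,low[3]=4,low[4]=5,low[5]=6,low[6]=?,low[7]=0,low[8]=?); scc=(scc[0]=0,scc[1]=1,scc[2]=0,scc[3]=2,scc[4]=4,scc[5]=3,scc[6]=?,scc[7]=0,scc[8]=?)
step 8: low=(low[0]=0,low[1]=3,low[2]=0,low[3]=4,low[4]=5,low[5]=6,low[6]=7,low[7]=0,low[8]=?); scc=(scc[0]=0,scc[1]=1,scc[2]=0,scc[3]=2,scc[4]=4,scc[5]=3,scc[6]=5,scc[7]=0,scc[8]=?)
step 9: low=(low[0]=0,low[1]=3,low[2]=0,low[3]=4,low[4]=5,low[5]=6,low[6]=7,low[7]=0,low[8]=8); scc=(scc[0]=0,scc[1]=1,scc[2]=0,scc[3]=2,scc[4]=4,scc[5]=3,scc[6]=5,scc[7]=0,scc[8]=6)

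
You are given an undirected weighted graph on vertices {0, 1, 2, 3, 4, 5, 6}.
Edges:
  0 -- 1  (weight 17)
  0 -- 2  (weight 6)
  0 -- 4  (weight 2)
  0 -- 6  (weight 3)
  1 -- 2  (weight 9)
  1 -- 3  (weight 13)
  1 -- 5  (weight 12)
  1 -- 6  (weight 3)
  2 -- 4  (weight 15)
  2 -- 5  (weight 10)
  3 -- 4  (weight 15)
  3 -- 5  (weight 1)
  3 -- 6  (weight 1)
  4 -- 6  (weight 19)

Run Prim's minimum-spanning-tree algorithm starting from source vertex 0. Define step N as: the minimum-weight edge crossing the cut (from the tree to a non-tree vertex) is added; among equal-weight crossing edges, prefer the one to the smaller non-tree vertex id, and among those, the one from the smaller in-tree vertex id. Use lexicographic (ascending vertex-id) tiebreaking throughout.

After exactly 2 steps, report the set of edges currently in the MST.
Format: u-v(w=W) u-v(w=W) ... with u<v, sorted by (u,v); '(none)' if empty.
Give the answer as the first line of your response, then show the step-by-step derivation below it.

0-4(w=2) 0-6(w=3)

step 1: add edge 0-4 (w=2); MST = {0-4(w=2)}
step 2: add edge 0-6 (w=3); MST = {0-4(w=2) 0-6(w=3)}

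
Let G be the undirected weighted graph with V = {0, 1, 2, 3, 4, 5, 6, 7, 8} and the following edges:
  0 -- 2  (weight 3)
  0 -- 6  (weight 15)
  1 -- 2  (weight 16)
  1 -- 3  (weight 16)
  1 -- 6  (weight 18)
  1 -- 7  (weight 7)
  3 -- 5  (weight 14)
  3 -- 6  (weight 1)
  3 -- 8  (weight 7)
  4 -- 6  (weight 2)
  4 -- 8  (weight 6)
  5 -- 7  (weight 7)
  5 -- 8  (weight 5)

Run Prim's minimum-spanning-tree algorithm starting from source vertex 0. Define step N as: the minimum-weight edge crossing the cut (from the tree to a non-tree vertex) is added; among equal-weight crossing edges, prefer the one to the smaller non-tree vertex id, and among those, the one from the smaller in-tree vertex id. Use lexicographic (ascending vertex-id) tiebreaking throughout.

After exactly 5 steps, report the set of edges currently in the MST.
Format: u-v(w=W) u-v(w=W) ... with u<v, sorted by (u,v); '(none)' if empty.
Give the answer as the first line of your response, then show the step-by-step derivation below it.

0-2(w=3) 0-6(w=15) 3-6(w=1) 4-6(w=2) 4-8(w=6)

step 1: add edge 0-2 (w=3); MST = {0-2(w=3)}
step 2: add edge 0-6 (w=15); MST = {0-2(w=3) 0-6(w=15)}
step 3: add edge 3-6 (w=1); MST = {0-2(w=3) 0-6(w=15) 3-6(w=1)}
step 4: add edge 4-6 (w=2); MST = {0-2(w=3) 0-6(w=15) 3-6(w=1) 4-6(w=2)}
step 5: add edge 4-8 (w=6); MST = {0-2(w=3) 0-6(w=15) 3-6(w=1) 4-6(w=2) 4-8(w=6)}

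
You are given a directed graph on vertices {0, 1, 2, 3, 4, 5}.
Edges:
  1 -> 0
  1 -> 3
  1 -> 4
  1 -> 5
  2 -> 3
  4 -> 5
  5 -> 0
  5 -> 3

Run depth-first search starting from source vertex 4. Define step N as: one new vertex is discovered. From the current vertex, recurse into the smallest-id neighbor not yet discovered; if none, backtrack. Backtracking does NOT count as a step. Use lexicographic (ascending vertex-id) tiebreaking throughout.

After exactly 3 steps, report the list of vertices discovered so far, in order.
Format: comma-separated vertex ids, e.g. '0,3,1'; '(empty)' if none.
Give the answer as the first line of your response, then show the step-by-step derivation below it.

4,5,0

step 1: discover 4; path=4; order=4
step 2: discover 5; path=4>5; order=4,5
step 3: discover 0; path=4>5>0; order=4,5,0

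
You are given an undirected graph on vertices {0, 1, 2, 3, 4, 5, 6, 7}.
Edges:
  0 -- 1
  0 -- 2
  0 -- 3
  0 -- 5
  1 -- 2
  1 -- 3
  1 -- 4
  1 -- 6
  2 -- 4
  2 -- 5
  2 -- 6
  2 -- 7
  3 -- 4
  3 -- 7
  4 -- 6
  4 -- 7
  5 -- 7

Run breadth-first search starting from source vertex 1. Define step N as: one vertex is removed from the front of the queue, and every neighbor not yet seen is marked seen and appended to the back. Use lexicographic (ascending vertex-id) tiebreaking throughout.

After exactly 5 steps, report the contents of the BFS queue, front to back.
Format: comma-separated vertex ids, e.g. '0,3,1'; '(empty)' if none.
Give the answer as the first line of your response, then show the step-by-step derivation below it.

6,5,7

step 1: dequeue 1; queue=[0,2,3,4,6]; order=1
step 2: dequeue 0; queue=[2,3,4,6,5]; order=1,0
step 3: dequeue 2; queue=[3,4,6,5,7]; order=1,0,2
step 4: dequeue 3; queue=[4,6,5,7]; order=1,0,2,3
step 5: dequeue 4; queue=[6,5,7]; order=1,0,2,3,4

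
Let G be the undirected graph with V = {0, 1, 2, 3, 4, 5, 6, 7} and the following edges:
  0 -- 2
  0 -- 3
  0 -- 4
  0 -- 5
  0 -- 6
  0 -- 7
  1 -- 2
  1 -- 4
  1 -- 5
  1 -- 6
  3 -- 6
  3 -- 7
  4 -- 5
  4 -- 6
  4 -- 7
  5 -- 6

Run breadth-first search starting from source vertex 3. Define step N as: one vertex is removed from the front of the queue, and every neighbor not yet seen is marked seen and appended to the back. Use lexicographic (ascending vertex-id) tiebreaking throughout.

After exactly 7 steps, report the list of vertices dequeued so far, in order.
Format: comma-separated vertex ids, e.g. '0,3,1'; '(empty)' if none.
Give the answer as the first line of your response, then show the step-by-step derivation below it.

3,0,6,7,2,4,5

step 1: dequeue 3; queue=[0,6,7]; order=3
step 2: dequeue 0; queue=[6,7,2,4,5]; order=3,0
step 3: dequeue 6; queue=[7,2,4,5,1]; order=3,0,6
step 4: dequeue 7; queue=[2,4,5,1]; order=3,0,6,7
step 5: dequeue 2; queue=[4,5,1]; order=3,0,6,7,2
step 6: dequeue 4; queue=[5,1]; order=3,0,6,7,2,4
step 7: dequeue 5; queue=[1]; order=3,0,6,7,2,4,5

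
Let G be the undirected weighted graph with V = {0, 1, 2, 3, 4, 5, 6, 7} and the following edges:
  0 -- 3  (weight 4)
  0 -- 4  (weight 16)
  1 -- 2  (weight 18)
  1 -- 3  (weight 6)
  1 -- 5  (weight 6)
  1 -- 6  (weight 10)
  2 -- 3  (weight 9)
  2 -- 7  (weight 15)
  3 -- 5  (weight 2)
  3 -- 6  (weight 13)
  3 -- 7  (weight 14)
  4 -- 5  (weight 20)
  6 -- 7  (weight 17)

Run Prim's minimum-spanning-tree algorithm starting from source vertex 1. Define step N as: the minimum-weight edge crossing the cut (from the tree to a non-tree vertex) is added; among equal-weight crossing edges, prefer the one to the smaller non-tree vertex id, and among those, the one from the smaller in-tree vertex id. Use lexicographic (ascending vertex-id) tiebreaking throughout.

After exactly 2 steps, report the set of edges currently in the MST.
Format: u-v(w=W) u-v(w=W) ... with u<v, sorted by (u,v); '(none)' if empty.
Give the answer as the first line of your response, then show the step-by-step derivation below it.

1-3(w=6) 3-5(w=2)

step 1: add edge 1-3 (w=6); MST = {1-3(w=6)}
step 2: add edge 3-5 (w=2); MST = {1-3(w=6) 3-5(w=2)}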